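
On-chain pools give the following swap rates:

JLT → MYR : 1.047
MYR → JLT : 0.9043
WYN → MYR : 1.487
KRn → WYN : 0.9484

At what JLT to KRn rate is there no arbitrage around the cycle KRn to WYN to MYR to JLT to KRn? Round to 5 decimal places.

Known legs of the cycle: 0.9484 × 1.487 × 0.9043 = 1.27530788444
For no arbitrage the full-cycle product must be 1, so the missing rate is 1 / 1.27530788444 ≈ 0.7841244.

0.78412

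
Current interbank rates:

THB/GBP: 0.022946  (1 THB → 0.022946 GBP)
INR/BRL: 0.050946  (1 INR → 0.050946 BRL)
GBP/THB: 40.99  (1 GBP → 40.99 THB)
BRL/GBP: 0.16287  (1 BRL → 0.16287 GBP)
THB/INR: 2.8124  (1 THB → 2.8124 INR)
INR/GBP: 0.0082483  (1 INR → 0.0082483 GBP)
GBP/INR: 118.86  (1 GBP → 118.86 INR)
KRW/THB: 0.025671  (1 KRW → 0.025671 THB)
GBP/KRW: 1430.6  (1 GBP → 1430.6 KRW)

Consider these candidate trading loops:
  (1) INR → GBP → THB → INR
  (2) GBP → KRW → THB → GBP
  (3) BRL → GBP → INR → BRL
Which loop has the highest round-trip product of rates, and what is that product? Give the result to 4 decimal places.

0.9862

(1) 0.0082483 × 40.99 × 2.8124 = 0.95087
(2) 1430.6 × 0.025671 × 0.022946 = 0.84269
(3) 0.16287 × 118.86 × 0.050946 = 0.98625
Highest is cycle (3) at 0.9862 (≤1, no arbitrage).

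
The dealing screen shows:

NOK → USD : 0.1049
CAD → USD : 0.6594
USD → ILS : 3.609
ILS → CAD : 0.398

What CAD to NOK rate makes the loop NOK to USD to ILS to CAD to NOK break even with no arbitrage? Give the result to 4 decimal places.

6.6367

Known legs of the cycle: 0.1049 × 3.609 × 0.398 = 0.1506764718
For no arbitrage the full-cycle product must be 1, so the missing rate is 1 / 0.1506764718 ≈ 6.636736.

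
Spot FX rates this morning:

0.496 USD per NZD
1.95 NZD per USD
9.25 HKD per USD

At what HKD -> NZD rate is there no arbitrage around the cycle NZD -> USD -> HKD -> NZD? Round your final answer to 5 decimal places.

0.21796

Known legs of the cycle: 0.496 × 9.25 = 4.588
For no arbitrage the full-cycle product must be 1, so the missing rate is 1 / 4.588 ≈ 0.2179599.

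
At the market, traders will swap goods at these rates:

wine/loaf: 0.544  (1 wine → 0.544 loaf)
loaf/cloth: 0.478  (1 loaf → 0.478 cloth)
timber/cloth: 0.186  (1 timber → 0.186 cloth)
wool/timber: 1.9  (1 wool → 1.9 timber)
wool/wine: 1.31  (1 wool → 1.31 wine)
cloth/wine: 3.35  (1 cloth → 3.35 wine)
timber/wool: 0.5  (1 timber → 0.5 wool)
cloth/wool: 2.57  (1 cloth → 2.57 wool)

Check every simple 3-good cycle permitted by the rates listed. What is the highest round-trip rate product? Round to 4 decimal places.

0.9082

wool→timber→cloth→wool: 1.9 × 0.186 × 2.57 = 0.90824
loaf→cloth→wine→loaf: 0.478 × 3.35 × 0.544 = 0.87111
Maximum is wool→timber→cloth→wool at 0.9082; no arbitrage — every cycle loses value.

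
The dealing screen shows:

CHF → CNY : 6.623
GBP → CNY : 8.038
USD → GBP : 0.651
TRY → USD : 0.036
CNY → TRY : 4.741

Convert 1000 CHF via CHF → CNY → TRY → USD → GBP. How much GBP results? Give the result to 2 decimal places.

735.88

1000 CHF × 6.623 = 6623 CNY
6623 CNY × 4.741 = 31399.643 TRY
31399.643 TRY × 0.036 = 1130.387148 USD
1130.387148 USD × 0.651 = 735.882033348 GBP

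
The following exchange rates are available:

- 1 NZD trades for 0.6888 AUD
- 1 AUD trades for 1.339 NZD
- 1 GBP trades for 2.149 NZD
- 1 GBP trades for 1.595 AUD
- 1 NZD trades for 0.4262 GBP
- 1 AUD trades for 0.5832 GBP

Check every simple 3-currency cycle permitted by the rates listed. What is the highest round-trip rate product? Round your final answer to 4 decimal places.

GBP→AUD→NZD→GBP: 1.595 × 1.339 × 0.4262 = 0.91024
GBP→NZD→AUD→GBP: 2.149 × 0.6888 × 0.5832 = 0.86327
Maximum is GBP→AUD→NZD→GBP at 0.9102; no arbitrage — every cycle loses value.

0.9102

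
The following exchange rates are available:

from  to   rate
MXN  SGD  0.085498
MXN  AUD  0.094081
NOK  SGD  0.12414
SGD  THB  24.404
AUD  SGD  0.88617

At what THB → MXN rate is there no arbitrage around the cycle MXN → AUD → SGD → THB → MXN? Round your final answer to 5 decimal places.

Known legs of the cycle: 0.094081 × 0.88617 × 24.404 = 2.03460442542708
For no arbitrage the full-cycle product must be 1, so the missing rate is 1 / 2.03460442542708 ≈ 0.4914960.

0.49150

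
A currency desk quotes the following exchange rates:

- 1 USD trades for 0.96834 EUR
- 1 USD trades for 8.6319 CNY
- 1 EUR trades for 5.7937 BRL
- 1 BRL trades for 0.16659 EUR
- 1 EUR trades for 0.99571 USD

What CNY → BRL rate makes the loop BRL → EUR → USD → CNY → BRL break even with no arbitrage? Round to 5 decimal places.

0.69841

Known legs of the cycle: 0.16659 × 0.99571 × 8.6319 = 1.43181925153191
For no arbitrage the full-cycle product must be 1, so the missing rate is 1 / 1.43181925153191 ≈ 0.6984122.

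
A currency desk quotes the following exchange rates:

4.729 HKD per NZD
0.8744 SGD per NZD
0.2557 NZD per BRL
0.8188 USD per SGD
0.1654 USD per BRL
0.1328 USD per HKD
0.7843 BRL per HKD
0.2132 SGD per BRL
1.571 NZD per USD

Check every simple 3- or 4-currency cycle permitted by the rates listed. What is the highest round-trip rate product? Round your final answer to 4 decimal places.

1.1248

USD→NZD→SGD→USD: 1.571 × 0.8744 × 0.8188 = 1.12477
USD→NZD→HKD→USD: 1.571 × 4.729 × 0.1328 = 0.98661
USD→NZD→HKD→BRL→USD: 1.571 × 4.729 × 0.7843 × 0.1654 = 0.96375
NZD→HKD→BRL→NZD: 4.729 × 0.7843 × 0.2557 = 0.94838
Maximum is USD→NZD→SGD→USD at 1.1248; arbitrage exists.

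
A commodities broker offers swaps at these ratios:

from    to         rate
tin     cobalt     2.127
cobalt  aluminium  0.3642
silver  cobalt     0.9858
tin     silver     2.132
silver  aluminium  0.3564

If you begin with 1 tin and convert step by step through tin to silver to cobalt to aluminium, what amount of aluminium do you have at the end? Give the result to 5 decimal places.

1 tin × 2.132 = 2.132 silver
2.132 silver × 0.9858 = 2.1017256 cobalt
2.1017256 cobalt × 0.3642 = 0.76544846352 aluminium

0.76545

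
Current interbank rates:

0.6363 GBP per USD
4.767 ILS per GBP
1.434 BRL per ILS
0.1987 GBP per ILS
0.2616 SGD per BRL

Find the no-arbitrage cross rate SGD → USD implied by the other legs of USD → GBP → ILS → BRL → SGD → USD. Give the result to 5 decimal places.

0.87883

Known legs of the cycle: 0.6363 × 4.767 × 1.434 × 0.2616 = 1.13787345523824
For no arbitrage the full-cycle product must be 1, so the missing rate is 1 / 1.13787345523824 ≈ 0.8788323.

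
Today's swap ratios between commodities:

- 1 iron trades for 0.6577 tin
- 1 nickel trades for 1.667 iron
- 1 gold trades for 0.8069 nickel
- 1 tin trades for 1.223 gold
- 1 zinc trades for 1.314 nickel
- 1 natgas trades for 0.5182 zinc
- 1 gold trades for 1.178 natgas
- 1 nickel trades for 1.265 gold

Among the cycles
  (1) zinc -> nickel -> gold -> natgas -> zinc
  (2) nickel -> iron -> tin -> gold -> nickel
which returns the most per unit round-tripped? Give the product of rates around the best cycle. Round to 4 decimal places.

(1) 1.314 × 1.265 × 1.178 × 0.5182 = 1.01468
(2) 1.667 × 0.6577 × 1.223 × 0.8069 = 1.08196
Highest is cycle (2) at 1.0820 (>1, arbitrage).

1.0820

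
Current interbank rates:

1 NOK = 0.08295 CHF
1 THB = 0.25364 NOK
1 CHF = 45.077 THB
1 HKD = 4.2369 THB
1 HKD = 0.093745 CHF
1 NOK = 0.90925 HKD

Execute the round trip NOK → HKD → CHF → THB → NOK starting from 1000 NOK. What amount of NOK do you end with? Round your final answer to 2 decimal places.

974.55

1000 NOK × 0.90925 = 909.25 HKD
909.25 HKD × 0.093745 = 85.23764125 CHF
85.23764125 CHF × 45.077 = 3842.25715462625 THB
3842.25715462625 THB × 0.25364 = 974.55010469940205 NOK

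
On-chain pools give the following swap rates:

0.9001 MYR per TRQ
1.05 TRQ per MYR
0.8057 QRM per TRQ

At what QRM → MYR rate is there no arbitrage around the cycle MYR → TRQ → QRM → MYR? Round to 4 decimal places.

Known legs of the cycle: 1.05 × 0.8057 = 0.845985
For no arbitrage the full-cycle product must be 1, so the missing rate is 1 / 0.845985 ≈ 1.182054.

1.1821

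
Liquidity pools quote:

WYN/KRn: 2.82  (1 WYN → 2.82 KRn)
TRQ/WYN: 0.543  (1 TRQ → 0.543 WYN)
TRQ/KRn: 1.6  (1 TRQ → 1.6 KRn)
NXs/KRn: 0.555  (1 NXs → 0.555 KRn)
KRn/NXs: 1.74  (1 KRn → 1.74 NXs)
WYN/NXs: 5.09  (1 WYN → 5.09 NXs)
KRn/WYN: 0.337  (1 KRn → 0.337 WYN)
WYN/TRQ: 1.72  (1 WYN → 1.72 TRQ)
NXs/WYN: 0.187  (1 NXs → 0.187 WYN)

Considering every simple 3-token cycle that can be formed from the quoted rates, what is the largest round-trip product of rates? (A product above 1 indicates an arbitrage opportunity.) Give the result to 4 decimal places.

KRn→WYN→NXs→KRn: 0.337 × 5.09 × 0.555 = 0.95201
KRn→WYN→TRQ→KRn: 0.337 × 1.72 × 1.6 = 0.92742
KRn→NXs→WYN→KRn: 1.74 × 0.187 × 2.82 = 0.91757
Maximum is KRn→WYN→NXs→KRn at 0.9520; no arbitrage — every cycle loses value.

0.9520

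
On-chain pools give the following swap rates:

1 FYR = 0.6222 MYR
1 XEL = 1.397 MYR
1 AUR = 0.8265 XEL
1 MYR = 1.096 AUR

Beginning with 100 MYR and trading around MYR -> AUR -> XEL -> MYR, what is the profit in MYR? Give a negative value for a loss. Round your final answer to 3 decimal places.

100 MYR × 1.096 = 109.6 AUR
109.6 AUR × 0.8265 = 90.5844 XEL
90.5844 XEL × 1.397 = 126.5464068 MYR
Net change: 126.5464068 − 100 = 26.5464068 MYR

26.546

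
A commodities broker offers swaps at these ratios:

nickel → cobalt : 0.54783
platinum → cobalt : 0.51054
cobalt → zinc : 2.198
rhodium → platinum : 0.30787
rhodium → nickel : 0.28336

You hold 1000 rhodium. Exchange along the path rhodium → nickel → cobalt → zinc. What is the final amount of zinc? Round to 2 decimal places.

341.20

1000 rhodium × 0.28336 = 283.36 nickel
283.36 nickel × 0.54783 = 155.2331088 cobalt
155.2331088 cobalt × 2.198 = 341.2023731424 zinc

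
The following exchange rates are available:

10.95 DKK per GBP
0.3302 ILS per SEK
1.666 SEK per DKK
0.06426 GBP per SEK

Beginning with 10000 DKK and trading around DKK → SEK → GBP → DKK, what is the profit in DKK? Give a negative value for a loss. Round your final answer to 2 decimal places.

10000 DKK × 1.666 = 16660 SEK
16660 SEK × 0.06426 = 1070.5716 GBP
1070.5716 GBP × 10.95 = 11722.75902 DKK
Net change: 11722.75902 − 10000 = 1722.75902 DKK

1722.76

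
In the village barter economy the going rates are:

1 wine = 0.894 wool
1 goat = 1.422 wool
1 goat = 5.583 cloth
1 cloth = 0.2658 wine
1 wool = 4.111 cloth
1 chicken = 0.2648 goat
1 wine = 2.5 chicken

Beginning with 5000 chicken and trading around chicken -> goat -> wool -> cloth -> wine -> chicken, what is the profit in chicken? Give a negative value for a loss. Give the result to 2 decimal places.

5000 chicken × 0.2648 = 1324 goat
1324 goat × 1.422 = 1882.728 wool
1882.728 wool × 4.111 = 7739.894808 cloth
7739.894808 cloth × 0.2658 = 2057.2640399664 wine
2057.2640399664 wine × 2.5 = 5143.160099916 chicken
Net change: 5143.160099916 − 5000 = 143.160099916 chicken

143.16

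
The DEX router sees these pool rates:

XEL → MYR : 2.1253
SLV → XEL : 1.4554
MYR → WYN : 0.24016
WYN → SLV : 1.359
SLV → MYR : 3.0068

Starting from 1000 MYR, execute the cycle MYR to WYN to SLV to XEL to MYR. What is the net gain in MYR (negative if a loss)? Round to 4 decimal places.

1000 MYR × 0.24016 = 240.16 WYN
240.16 WYN × 1.359 = 326.37744 SLV
326.37744 SLV × 1.4554 = 475.009726176 XEL
475.009726176 XEL × 2.1253 = 1009.5381710418528 MYR
Net change: 1009.5381710418528 − 1000 = 9.5381710418528 MYR

9.5382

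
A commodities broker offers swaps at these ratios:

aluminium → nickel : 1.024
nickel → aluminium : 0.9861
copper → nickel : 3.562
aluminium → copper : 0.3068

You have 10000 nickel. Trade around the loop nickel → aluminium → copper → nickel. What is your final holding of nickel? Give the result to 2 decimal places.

10776.31

10000 nickel × 0.9861 = 9861 aluminium
9861 aluminium × 0.3068 = 3025.3548 copper
3025.3548 copper × 3.562 = 10776.3137976 nickel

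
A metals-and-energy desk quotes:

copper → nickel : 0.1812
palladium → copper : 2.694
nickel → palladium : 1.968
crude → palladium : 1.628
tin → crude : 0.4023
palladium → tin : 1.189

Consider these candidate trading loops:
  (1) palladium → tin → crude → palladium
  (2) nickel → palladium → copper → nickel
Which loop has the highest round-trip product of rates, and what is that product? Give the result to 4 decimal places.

(1) 1.189 × 0.4023 × 1.628 = 0.77873
(2) 1.968 × 2.694 × 0.1812 = 0.96068
Highest is cycle (2) at 0.9607 (≤1, no arbitrage).

0.9607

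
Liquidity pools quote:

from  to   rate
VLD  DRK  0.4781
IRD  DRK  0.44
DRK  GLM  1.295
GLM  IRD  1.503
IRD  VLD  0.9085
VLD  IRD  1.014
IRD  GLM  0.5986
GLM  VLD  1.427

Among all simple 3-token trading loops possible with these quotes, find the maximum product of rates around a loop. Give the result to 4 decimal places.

0.8835

DRK→GLM→VLD→DRK: 1.295 × 1.427 × 0.4781 = 0.88351
IRD→GLM→VLD→IRD: 0.5986 × 1.427 × 1.014 = 0.86616
DRK→GLM→IRD→DRK: 1.295 × 1.503 × 0.44 = 0.85641
Maximum is DRK→GLM→VLD→DRK at 0.8835; no arbitrage — every cycle loses value.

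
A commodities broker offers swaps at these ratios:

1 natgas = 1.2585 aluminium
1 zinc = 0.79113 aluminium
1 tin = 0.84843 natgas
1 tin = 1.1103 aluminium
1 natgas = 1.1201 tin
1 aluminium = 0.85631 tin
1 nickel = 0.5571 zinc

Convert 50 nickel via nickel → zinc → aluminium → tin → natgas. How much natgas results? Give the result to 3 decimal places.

50 nickel × 0.5571 = 27.855 zinc
27.855 zinc × 0.79113 = 22.03692615 aluminium
22.03692615 aluminium × 0.85631 = 18.8704402315065 tin
18.8704402315065 tin × 0.84843 = 16.010247605617059795 natgas

16.010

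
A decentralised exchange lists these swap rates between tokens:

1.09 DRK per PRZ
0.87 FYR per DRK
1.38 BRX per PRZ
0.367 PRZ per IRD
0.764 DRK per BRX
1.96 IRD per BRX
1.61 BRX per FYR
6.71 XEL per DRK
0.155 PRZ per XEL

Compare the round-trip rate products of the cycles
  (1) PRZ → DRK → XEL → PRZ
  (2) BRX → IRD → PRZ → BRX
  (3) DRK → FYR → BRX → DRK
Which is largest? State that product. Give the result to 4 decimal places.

(1) 1.09 × 6.71 × 0.155 = 1.13365
(2) 1.96 × 0.367 × 1.38 = 0.99266
(3) 0.87 × 1.61 × 0.764 = 1.07013
Highest is cycle (1) at 1.1337 (>1, arbitrage).

1.1337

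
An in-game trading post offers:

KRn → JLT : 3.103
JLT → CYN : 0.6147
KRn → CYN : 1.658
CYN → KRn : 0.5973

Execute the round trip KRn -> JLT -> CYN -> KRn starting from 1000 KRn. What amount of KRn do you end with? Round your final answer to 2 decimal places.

1000 KRn × 3.103 = 3103 JLT
3103 JLT × 0.6147 = 1907.4141 CYN
1907.4141 CYN × 0.5973 = 1139.29844193 KRn

1139.30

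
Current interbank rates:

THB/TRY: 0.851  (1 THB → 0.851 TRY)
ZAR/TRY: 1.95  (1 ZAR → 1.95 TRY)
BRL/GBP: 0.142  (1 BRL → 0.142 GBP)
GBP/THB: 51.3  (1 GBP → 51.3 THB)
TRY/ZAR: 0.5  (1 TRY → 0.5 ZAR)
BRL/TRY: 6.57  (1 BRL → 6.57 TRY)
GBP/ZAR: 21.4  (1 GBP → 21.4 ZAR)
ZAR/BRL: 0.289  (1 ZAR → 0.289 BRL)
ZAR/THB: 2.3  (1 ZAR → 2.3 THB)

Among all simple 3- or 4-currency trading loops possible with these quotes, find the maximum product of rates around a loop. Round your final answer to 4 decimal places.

THB→TRY→ZAR→THB: 0.851 × 0.5 × 2.3 = 0.97865
ZAR→BRL→TRY→ZAR: 0.289 × 6.57 × 0.5 = 0.94937
GBP→ZAR→BRL→GBP: 21.4 × 0.289 × 0.142 = 0.87821
Maximum is THB→TRY→ZAR→THB at 0.9787; no arbitrage — every cycle loses value.

0.9787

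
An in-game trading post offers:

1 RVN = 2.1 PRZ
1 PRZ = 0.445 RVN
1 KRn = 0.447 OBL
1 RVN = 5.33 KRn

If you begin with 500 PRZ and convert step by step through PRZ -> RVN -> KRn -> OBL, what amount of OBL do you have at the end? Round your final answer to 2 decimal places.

500 PRZ × 0.445 = 222.5 RVN
222.5 RVN × 5.33 = 1185.925 KRn
1185.925 KRn × 0.447 = 530.108475 OBL

530.11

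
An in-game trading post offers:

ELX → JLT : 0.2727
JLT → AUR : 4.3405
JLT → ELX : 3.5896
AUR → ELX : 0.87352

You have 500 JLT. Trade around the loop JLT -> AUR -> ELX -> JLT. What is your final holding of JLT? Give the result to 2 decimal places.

500 JLT × 4.3405 = 2170.25 AUR
2170.25 AUR × 0.87352 = 1895.75678 ELX
1895.75678 ELX × 0.2727 = 516.972873906 JLT

516.97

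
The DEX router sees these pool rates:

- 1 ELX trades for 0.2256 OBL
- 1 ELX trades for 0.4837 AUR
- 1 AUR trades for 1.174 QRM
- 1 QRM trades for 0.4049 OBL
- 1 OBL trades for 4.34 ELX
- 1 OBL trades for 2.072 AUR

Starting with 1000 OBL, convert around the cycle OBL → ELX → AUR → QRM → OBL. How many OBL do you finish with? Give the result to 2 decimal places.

1000 OBL × 4.34 = 4340 ELX
4340 ELX × 0.4837 = 2099.258 AUR
2099.258 AUR × 1.174 = 2464.528892 QRM
2464.528892 QRM × 0.4049 = 997.8877483708 OBL

997.89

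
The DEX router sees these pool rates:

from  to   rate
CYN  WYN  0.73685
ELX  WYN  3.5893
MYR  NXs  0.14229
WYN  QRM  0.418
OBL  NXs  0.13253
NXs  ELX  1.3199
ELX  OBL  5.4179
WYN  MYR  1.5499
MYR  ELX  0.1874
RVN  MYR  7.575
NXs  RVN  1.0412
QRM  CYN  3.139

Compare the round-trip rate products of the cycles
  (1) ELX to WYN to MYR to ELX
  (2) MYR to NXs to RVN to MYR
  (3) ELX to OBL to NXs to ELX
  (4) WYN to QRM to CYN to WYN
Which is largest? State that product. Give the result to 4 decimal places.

1.1223

(1) 3.5893 × 1.5499 × 0.1874 = 1.04252
(2) 0.14229 × 1.0412 × 7.575 = 1.12225
(3) 5.4179 × 0.13253 × 1.3199 = 0.94773
(4) 0.418 × 3.139 × 0.73685 = 0.96682
Highest is cycle (2) at 1.1223 (>1, arbitrage).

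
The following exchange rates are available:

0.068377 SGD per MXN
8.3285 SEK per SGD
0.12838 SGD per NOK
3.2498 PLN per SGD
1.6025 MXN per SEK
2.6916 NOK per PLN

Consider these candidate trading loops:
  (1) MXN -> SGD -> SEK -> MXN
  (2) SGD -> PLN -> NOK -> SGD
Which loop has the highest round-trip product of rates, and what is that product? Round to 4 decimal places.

1.1230

(1) 0.068377 × 8.3285 × 1.6025 = 0.91259
(2) 3.2498 × 2.6916 × 0.12838 = 1.12296
Highest is cycle (2) at 1.1230 (>1, arbitrage).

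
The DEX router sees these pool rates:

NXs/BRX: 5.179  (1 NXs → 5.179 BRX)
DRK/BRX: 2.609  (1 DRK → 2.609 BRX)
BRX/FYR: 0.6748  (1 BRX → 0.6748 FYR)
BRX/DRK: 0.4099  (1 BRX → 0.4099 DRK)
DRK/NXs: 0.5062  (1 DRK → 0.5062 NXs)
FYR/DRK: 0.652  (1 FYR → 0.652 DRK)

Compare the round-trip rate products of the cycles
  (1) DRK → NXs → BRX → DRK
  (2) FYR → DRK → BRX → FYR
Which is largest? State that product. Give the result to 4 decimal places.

(1) 0.5062 × 5.179 × 0.4099 = 1.07460
(2) 0.652 × 2.609 × 0.6748 = 1.14788
Highest is cycle (2) at 1.1479 (>1, arbitrage).

1.1479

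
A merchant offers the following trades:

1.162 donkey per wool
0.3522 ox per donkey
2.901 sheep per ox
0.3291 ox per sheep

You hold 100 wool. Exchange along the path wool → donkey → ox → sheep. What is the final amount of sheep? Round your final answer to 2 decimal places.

100 wool × 1.162 = 116.2 donkey
116.2 donkey × 0.3522 = 40.92564 ox
40.92564 ox × 2.901 = 118.72528164 sheep

118.73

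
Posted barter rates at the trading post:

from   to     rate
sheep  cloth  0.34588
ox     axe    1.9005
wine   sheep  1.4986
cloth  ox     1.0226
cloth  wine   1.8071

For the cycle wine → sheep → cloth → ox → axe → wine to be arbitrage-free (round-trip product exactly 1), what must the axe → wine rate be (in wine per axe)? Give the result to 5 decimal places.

Known legs of the cycle: 1.4986 × 0.34588 × 1.0226 × 1.9005 = 1.0073603221560984
For no arbitrage the full-cycle product must be 1, so the missing rate is 1 / 1.0073603221560984 ≈ 0.9926935.

0.99269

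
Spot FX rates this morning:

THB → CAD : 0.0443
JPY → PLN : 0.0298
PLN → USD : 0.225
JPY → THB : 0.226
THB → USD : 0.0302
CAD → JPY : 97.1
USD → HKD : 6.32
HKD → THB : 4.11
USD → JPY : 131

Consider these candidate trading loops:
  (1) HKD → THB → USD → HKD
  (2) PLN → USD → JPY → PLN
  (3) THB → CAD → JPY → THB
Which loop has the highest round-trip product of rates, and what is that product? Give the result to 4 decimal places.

0.9721

(1) 4.11 × 0.0302 × 6.32 = 0.78445
(2) 0.225 × 131 × 0.0298 = 0.87836
(3) 0.0443 × 97.1 × 0.226 = 0.97215
Highest is cycle (3) at 0.9721 (≤1, no arbitrage).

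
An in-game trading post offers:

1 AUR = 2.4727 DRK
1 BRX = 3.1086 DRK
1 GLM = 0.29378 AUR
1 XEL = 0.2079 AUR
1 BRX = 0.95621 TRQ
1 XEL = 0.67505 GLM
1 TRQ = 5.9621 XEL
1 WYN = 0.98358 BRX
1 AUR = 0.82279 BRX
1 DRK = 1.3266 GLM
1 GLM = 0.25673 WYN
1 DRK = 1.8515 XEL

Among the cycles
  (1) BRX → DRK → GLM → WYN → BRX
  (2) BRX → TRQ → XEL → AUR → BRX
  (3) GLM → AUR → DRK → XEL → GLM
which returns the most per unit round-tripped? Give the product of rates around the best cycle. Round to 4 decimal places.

(1) 3.1086 × 1.3266 × 0.25673 × 0.98358 = 1.04134
(2) 0.95621 × 5.9621 × 0.2079 × 0.82279 = 0.97521
(3) 0.29378 × 2.4727 × 1.8515 × 0.67505 = 0.90793
Highest is cycle (1) at 1.0413 (>1, arbitrage).

1.0413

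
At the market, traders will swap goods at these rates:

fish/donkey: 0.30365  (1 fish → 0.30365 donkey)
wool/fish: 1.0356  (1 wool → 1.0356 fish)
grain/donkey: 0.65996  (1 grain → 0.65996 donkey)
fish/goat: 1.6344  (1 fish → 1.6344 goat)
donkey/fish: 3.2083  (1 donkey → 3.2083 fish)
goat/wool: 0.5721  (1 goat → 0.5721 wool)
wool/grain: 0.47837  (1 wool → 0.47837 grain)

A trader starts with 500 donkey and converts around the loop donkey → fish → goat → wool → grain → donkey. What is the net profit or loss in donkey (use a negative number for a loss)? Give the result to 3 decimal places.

500 donkey × 3.2083 = 1604.15 fish
1604.15 fish × 1.6344 = 2621.82276 goat
2621.82276 goat × 0.5721 = 1499.944800996 wool
1499.944800996 wool × 0.47837 = 717.52859445245652 grain
717.52859445245652 grain × 0.65996 = 473.5401711948432049392 donkey
Net change: 473.5401711948432049392 − 500 = -26.4598288051567950608 donkey

-26.460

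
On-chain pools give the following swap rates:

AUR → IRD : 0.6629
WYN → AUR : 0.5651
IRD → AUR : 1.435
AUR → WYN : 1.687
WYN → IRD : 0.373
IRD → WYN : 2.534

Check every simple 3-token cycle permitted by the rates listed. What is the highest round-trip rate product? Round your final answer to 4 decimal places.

0.9492

IRD→WYN→AUR→IRD: 2.534 × 0.5651 × 0.6629 = 0.94925
IRD→AUR→WYN→IRD: 1.435 × 1.687 × 0.373 = 0.90298
Maximum is IRD→WYN→AUR→IRD at 0.9492; no arbitrage — every cycle loses value.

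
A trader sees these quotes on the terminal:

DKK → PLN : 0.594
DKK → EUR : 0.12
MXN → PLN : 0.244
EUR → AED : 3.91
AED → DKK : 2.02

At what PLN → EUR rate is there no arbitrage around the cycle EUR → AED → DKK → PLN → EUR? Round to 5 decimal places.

0.21315

Known legs of the cycle: 3.91 × 2.02 × 0.594 = 4.6915308
For no arbitrage the full-cycle product must be 1, so the missing rate is 1 / 4.6915308 ≈ 0.2131500.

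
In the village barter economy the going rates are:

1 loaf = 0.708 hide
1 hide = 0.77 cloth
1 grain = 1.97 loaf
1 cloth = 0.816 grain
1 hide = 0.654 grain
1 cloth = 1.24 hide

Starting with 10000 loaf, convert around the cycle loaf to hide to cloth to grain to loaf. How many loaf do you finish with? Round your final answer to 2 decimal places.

8763.56

10000 loaf × 0.708 = 7080 hide
7080 hide × 0.77 = 5451.6 cloth
5451.6 cloth × 0.816 = 4448.5056 grain
4448.5056 grain × 1.97 = 8763.556032 loaf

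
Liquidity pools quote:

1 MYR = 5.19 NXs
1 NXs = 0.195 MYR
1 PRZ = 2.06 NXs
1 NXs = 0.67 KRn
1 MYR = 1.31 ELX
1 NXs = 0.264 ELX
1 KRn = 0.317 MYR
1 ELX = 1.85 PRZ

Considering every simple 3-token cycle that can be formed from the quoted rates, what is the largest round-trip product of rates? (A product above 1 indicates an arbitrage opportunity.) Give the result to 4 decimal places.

1.1023

KRn→MYR→NXs→KRn: 0.317 × 5.19 × 0.67 = 1.10230
PRZ→NXs→ELX→PRZ: 2.06 × 0.264 × 1.85 = 1.00610
Maximum is KRn→MYR→NXs→KRn at 1.1023; arbitrage exists.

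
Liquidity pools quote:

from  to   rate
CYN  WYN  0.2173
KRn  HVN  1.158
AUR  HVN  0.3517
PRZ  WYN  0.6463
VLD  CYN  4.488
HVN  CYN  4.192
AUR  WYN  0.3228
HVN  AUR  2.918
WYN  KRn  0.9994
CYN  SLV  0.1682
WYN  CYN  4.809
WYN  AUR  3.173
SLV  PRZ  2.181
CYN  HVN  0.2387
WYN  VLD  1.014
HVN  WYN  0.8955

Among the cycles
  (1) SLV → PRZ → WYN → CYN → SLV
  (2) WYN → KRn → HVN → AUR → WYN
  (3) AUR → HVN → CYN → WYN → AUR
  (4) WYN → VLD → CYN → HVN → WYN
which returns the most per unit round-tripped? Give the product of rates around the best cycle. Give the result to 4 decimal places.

(1) 2.181 × 0.6463 × 4.809 × 0.1682 = 1.14017
(2) 0.9994 × 1.158 × 2.918 × 0.3228 = 1.09010
(3) 0.3517 × 4.192 × 0.2173 × 3.173 = 1.01654
(4) 1.014 × 4.488 × 0.2387 × 0.8955 = 0.97277
Highest is cycle (1) at 1.1402 (>1, arbitrage).

1.1402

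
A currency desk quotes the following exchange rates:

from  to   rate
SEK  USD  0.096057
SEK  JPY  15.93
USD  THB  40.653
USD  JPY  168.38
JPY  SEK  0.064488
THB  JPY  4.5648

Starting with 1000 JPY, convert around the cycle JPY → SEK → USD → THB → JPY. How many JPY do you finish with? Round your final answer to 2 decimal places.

1000 JPY × 0.064488 = 64.488 SEK
64.488 SEK × 0.096057 = 6.194523816 USD
6.194523816 USD × 40.653 = 251.825976691848 THB
251.825976691848 THB × 4.5648 = 1149.5352184029477504 JPY

1149.54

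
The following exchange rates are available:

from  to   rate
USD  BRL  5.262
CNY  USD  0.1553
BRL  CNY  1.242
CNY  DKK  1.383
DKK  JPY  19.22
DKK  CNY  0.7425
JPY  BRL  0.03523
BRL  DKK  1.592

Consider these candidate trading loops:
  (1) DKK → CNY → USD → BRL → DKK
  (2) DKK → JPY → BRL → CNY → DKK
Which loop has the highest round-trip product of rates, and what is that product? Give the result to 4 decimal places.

(1) 0.7425 × 0.1553 × 5.262 × 1.592 = 0.96597
(2) 19.22 × 0.03523 × 1.242 × 1.383 = 1.16308
Highest is cycle (2) at 1.1631 (>1, arbitrage).

1.1631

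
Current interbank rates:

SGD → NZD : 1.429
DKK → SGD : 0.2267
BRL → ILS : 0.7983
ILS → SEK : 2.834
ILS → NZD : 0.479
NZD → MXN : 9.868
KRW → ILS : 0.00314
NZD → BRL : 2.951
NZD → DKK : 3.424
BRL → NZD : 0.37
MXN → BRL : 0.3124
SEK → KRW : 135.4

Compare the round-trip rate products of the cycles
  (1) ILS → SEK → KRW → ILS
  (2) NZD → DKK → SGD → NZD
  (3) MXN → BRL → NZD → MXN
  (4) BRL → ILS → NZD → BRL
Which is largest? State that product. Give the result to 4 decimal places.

1.2049

(1) 2.834 × 135.4 × 0.00314 = 1.20489
(2) 3.424 × 0.2267 × 1.429 = 1.10922
(3) 0.3124 × 0.37 × 9.868 = 1.14062
(4) 0.7983 × 0.479 × 2.951 = 1.12842
Highest is cycle (1) at 1.2049 (>1, arbitrage).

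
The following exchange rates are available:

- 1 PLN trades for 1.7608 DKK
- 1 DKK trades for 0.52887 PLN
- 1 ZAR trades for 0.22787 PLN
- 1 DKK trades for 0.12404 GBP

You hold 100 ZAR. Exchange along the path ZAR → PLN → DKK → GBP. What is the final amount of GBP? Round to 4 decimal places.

100 ZAR × 0.22787 = 22.787 PLN
22.787 PLN × 1.7608 = 40.1233496 DKK
40.1233496 DKK × 0.12404 = 4.976900284384 GBP

4.9769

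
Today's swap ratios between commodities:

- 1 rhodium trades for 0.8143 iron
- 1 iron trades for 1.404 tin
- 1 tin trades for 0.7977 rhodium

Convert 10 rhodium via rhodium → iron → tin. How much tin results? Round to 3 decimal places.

10 rhodium × 0.8143 = 8.143 iron
8.143 iron × 1.404 = 11.432772 tin

11.433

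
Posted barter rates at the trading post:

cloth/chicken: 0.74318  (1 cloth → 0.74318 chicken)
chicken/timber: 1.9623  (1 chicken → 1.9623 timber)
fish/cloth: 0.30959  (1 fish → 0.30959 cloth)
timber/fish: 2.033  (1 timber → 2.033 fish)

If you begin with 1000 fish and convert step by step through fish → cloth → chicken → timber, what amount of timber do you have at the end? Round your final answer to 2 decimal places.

1000 fish × 0.30959 = 309.59 cloth
309.59 cloth × 0.74318 = 230.0810962 chicken
230.0810962 chicken × 1.9623 = 451.48813507326 timber

451.49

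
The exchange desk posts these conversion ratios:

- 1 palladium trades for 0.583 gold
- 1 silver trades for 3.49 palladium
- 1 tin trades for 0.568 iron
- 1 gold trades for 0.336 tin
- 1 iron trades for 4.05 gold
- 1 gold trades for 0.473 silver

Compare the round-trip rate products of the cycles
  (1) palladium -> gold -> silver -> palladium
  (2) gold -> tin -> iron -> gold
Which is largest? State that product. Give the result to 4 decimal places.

0.9624

(1) 0.583 × 0.473 × 3.49 = 0.96240
(2) 0.336 × 0.568 × 4.05 = 0.77293
Highest is cycle (1) at 0.9624 (≤1, no arbitrage).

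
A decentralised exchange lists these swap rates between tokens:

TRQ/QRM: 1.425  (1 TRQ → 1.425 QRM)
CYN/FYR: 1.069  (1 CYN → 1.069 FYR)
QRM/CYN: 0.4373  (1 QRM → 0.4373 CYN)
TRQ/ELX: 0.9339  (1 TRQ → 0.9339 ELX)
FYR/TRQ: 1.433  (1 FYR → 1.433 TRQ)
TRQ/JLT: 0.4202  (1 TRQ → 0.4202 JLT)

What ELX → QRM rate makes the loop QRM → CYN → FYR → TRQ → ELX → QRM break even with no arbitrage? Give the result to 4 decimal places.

1.5984

Known legs of the cycle: 0.4373 × 1.069 × 1.433 × 0.9339 = 0.62561009552019
For no arbitrage the full-cycle product must be 1, so the missing rate is 1 / 0.62561009552019 ≈ 1.598440.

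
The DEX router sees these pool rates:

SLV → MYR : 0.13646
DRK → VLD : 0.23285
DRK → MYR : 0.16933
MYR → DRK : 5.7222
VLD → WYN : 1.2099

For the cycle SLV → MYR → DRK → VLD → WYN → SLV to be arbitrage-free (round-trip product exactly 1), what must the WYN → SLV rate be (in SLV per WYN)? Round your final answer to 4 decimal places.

Known legs of the cycle: 0.13646 × 5.7222 × 0.23285 × 1.2099 = 0.21998553192875358
For no arbitrage the full-cycle product must be 1, so the missing rate is 1 / 0.21998553192875358 ≈ 4.545753.

4.5458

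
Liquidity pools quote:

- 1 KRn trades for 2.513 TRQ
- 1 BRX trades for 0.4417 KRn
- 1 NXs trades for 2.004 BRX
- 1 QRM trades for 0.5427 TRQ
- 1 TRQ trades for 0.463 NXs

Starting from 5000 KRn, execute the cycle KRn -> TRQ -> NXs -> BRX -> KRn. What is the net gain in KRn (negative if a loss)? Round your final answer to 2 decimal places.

5000 KRn × 2.513 = 12565 TRQ
12565 TRQ × 0.463 = 5817.595 NXs
5817.595 NXs × 2.004 = 11658.46038 BRX
11658.46038 BRX × 0.4417 = 5149.541949846 KRn
Net change: 5149.541949846 − 5000 = 149.541949846 KRn

149.54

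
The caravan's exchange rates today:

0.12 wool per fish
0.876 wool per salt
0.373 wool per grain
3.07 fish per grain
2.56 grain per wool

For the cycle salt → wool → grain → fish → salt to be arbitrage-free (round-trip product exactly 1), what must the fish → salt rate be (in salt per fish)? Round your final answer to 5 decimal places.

0.14525

Known legs of the cycle: 0.876 × 2.56 × 3.07 = 6.8846592
For no arbitrage the full-cycle product must be 1, so the missing rate is 1 / 6.8846592 ≈ 0.1452505.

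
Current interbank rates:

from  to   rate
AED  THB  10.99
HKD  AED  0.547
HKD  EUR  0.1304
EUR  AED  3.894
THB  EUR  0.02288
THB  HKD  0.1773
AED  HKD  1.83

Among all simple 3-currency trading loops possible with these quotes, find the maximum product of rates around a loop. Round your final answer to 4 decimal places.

THB→HKD→AED→THB: 0.1773 × 0.547 × 10.99 = 1.06584
THB→EUR→AED→THB: 0.02288 × 3.894 × 10.99 = 0.97915
EUR→AED→HKD→EUR: 3.894 × 1.83 × 0.1304 = 0.92923
Maximum is THB→HKD→AED→THB at 1.0658; arbitrage exists.

1.0658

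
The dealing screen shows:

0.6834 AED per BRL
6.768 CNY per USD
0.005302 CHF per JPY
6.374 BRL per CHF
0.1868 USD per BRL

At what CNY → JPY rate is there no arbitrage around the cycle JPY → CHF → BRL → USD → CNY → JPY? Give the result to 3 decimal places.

23.405

Known legs of the cycle: 0.005302 × 6.374 × 0.1868 × 6.768 = 0.0427256820663552
For no arbitrage the full-cycle product must be 1, so the missing rate is 1 / 0.0427256820663552 ≈ 23.40513.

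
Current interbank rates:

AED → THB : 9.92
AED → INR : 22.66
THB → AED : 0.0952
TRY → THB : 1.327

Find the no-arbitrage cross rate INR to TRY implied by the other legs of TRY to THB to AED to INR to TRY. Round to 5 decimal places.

Known legs of the cycle: 1.327 × 0.0952 × 22.66 = 2.862646864
For no arbitrage the full-cycle product must be 1, so the missing rate is 1 / 2.862646864 ≈ 0.3493271.

0.34933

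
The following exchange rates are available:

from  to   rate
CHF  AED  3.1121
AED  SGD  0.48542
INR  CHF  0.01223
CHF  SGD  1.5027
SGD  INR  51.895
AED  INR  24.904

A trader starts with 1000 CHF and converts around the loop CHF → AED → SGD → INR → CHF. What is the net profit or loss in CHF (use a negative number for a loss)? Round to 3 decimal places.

-41.211

1000 CHF × 3.1121 = 3112.1 AED
3112.1 AED × 0.48542 = 1510.675582 SGD
1510.675582 SGD × 51.895 = 78396.50932789 INR
78396.50932789 INR × 0.01223 = 958.7893090800947 CHF
Net change: 958.7893090800947 − 1000 = -41.2106909199053 CHF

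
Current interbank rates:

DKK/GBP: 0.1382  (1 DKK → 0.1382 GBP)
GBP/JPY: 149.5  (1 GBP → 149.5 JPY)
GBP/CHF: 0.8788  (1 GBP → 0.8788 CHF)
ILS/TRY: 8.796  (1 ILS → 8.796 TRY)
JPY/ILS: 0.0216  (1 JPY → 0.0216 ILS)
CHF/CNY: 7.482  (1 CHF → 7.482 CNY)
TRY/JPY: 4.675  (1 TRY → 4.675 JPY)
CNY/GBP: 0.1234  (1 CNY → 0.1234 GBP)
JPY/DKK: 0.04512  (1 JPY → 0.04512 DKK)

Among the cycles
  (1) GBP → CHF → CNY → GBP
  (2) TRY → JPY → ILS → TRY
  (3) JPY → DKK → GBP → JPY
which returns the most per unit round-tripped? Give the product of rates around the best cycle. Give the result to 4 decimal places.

(1) 0.8788 × 7.482 × 0.1234 = 0.81138
(2) 4.675 × 0.0216 × 8.796 = 0.88822
(3) 0.04512 × 0.1382 × 149.5 = 0.93222
Highest is cycle (3) at 0.9322 (≤1, no arbitrage).

0.9322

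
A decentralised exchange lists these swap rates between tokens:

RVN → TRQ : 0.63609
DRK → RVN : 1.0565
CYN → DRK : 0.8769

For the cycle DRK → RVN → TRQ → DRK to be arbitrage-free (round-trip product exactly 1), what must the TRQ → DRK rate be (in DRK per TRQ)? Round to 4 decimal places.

1.4880

Known legs of the cycle: 1.0565 × 0.63609 = 0.672029085
For no arbitrage the full-cycle product must be 1, so the missing rate is 1 / 0.672029085 ≈ 1.488031.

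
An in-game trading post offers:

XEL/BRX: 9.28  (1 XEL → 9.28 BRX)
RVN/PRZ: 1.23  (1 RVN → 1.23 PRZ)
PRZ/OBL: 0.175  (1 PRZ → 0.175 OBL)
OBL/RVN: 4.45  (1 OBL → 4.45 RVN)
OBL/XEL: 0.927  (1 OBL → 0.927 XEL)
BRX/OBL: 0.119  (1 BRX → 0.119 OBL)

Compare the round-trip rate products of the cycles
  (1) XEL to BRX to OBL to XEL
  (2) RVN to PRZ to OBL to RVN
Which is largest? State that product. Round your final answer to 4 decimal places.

(1) 9.28 × 0.119 × 0.927 = 1.02370
(2) 1.23 × 0.175 × 4.45 = 0.95786
Highest is cycle (1) at 1.0237 (>1, arbitrage).

1.0237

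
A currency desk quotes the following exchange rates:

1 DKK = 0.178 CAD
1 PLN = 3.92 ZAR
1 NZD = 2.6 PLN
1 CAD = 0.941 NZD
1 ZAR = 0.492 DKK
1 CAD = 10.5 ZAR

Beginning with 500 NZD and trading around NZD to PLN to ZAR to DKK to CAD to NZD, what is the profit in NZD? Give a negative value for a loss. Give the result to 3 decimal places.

-80.044

500 NZD × 2.6 = 1300 PLN
1300 PLN × 3.92 = 5096 ZAR
5096 ZAR × 0.492 = 2507.232 DKK
2507.232 DKK × 0.178 = 446.287296 CAD
446.287296 CAD × 0.941 = 419.956345536 NZD
Net change: 419.956345536 − 500 = -80.043654464 NZD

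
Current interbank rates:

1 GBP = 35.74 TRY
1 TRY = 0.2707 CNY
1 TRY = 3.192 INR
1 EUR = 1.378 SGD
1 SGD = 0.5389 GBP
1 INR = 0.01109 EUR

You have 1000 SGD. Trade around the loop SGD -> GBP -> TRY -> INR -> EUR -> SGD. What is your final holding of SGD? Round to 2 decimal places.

939.52

1000 SGD × 0.5389 = 538.9 GBP
538.9 GBP × 35.74 = 19260.286 TRY
19260.286 TRY × 3.192 = 61478.832912 INR
61478.832912 INR × 0.01109 = 681.80025699408 EUR
681.80025699408 EUR × 1.378 = 939.52075413784224 SGD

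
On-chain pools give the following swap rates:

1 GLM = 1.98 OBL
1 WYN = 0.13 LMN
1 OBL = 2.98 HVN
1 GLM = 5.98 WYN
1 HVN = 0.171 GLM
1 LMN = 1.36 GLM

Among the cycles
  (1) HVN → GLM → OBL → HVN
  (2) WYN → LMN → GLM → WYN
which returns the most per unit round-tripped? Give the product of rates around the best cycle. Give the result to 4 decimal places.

(1) 0.171 × 1.98 × 2.98 = 1.00897
(2) 0.13 × 1.36 × 5.98 = 1.05726
Highest is cycle (2) at 1.0573 (>1, arbitrage).

1.0573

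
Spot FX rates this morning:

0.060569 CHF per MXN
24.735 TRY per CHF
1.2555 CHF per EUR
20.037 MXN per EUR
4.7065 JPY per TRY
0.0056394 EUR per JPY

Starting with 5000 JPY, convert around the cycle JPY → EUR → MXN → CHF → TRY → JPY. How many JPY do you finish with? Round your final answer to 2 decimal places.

5000 JPY × 0.0056394 = 28.197 EUR
28.197 EUR × 20.037 = 564.983289 MXN
564.983289 MXN × 0.060569 = 34.220472831441 CHF
34.220472831441 CHF × 24.735 = 846.443395485693135 TRY
846.443395485693135 TRY × 4.7065 = 3983.7858408534147398775 JPY

3983.79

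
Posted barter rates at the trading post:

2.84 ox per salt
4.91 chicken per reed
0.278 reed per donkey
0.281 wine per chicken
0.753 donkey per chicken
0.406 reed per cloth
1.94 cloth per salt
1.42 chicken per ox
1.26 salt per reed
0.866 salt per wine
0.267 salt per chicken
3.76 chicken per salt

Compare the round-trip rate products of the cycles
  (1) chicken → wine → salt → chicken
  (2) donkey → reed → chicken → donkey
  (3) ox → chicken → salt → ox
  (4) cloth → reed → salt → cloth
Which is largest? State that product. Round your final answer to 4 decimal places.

(1) 0.281 × 0.866 × 3.76 = 0.91498
(2) 0.278 × 4.91 × 0.753 = 1.02783
(3) 1.42 × 0.267 × 2.84 = 1.07676
(4) 0.406 × 1.26 × 1.94 = 0.99243
Highest is cycle (3) at 1.0768 (>1, arbitrage).

1.0768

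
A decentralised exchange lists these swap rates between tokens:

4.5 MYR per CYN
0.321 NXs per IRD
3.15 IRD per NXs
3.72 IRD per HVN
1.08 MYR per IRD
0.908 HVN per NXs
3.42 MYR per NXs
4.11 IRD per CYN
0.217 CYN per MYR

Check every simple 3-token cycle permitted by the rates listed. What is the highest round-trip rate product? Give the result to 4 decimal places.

NXs→HVN→IRD→NXs: 0.908 × 3.72 × 0.321 = 1.08426
IRD→MYR→CYN→IRD: 1.08 × 0.217 × 4.11 = 0.96322
Maximum is NXs→HVN→IRD→NXs at 1.0843; arbitrage exists.

1.0843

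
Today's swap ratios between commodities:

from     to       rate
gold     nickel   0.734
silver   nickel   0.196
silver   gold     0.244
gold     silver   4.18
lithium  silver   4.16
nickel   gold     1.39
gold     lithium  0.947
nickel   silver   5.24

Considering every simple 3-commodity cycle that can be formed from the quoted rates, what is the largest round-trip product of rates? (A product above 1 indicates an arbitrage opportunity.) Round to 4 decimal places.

silver→nickel→gold→silver: 0.196 × 1.39 × 4.18 = 1.13880
silver→gold→lithium→silver: 0.244 × 0.947 × 4.16 = 0.96124
silver→gold→nickel→silver: 0.244 × 0.734 × 5.24 = 0.93846
Maximum is silver→nickel→gold→silver at 1.1388; arbitrage exists.

1.1388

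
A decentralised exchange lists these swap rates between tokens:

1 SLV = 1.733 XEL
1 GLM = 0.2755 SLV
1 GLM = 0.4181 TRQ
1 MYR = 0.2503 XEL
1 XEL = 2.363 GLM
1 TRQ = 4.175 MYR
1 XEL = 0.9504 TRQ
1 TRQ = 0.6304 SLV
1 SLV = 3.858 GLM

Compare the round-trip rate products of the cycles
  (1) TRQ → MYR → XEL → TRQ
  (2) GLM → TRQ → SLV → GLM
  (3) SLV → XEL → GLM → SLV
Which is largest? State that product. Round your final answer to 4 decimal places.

1.1282

(1) 4.175 × 0.2503 × 0.9504 = 0.99317
(2) 0.4181 × 0.6304 × 3.858 = 1.01685
(3) 1.733 × 2.363 × 0.2755 = 1.12819
Highest is cycle (3) at 1.1282 (>1, arbitrage).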